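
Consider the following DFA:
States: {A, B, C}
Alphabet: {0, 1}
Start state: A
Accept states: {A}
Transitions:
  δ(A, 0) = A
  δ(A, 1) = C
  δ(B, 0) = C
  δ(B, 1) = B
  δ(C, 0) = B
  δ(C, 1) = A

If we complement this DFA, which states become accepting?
Complement accept states = All states \ Original accept states
= {A, B, C} \ {A}
{B, C}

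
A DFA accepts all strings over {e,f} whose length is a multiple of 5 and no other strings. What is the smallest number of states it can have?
By Myhill–Nerode, count the distinguishable equivalence classes: 5 classes — one per residue of the length mod 5; class i is distinguished from class j by any string of length (5 − i) mod 5.
5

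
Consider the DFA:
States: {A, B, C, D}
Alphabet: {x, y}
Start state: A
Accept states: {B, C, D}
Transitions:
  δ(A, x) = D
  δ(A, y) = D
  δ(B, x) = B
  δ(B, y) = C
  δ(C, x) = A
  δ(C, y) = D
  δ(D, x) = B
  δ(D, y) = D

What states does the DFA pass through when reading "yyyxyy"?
read 'y': A → D
  read 'y': D → D
  read 'y': D → D
  read 'x': D → B
  read 'y': B → C
  read 'y': C → D
A -> D -> D -> D -> B -> C -> D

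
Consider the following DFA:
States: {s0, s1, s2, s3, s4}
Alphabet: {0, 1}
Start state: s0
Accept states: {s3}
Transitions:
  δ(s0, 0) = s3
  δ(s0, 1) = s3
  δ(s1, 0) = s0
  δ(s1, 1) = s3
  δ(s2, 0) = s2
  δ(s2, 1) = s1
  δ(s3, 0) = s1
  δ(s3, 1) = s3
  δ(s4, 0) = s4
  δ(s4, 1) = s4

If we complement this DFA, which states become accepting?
Complement accept states = All states \ Original accept states
= {s0, s1, s2, s3, s4} \ {s3}
{s0, s1, s2, s4}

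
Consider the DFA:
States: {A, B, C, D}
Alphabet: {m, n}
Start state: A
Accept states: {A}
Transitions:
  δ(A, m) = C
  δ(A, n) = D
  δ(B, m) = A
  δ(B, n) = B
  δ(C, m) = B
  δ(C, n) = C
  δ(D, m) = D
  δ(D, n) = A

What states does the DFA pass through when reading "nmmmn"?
read 'n': A → D
  read 'm': D → D
  read 'm': D → D
  read 'm': D → D
  read 'n': D → A
A -> D -> D -> D -> D -> A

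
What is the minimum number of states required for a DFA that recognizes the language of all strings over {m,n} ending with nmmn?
By Myhill–Nerode, count the distinguishable equivalence classes: 5 classes — one per longest suffix of the input that is a prefix of 'nmmn' (lengths 0 through 4); only the length-4 class is accepting.
5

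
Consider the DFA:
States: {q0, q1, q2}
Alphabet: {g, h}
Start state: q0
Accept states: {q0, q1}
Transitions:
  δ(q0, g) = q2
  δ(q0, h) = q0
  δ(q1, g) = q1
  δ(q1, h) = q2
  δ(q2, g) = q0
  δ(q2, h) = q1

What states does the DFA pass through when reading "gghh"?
read 'g': q0 → q2
  read 'g': q2 → q0
  read 'h': q0 → q0
  read 'h': q0 → q0
q0 -> q2 -> q0 -> q0 -> q0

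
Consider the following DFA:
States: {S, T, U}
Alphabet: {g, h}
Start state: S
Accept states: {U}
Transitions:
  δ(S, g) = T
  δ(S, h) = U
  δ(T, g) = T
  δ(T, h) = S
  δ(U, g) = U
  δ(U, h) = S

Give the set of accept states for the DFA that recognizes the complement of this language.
Complement accept states = All states \ Original accept states
= {S, T, U} \ {U}
{S, T}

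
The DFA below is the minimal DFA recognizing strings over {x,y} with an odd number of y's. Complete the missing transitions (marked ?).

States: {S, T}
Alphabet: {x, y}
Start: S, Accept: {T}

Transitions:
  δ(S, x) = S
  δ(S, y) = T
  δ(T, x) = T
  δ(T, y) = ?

From the language and accept set, identify what each state tracks — S: even number of y's so far; T: odd number of y's so far.
Each missing δ(q, a) is the state matching the new tracked value after reading a.
δ(T, y) = S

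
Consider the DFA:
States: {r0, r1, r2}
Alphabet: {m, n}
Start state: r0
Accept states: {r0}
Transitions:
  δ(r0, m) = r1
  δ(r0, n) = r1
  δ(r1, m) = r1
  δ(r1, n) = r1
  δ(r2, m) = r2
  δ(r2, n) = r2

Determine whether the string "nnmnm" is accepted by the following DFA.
Processing string "nnmnm":
  r0 --n--> r1
  r1 --n--> r1
  r1 --m--> r1
  r1 --n--> r1
  r1 --m--> r1
Final state: r1
Accept states: {r0}
No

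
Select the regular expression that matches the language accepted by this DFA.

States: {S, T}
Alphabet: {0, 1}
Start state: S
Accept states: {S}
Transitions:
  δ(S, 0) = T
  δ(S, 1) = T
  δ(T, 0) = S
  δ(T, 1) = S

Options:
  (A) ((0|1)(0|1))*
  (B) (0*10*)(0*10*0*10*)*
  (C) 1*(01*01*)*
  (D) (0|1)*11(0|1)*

Check each option against the DFA on short strings; one disagreement eliminates an option:
  (A) ((0|1)(0|1))*: agrees with the DFA on every string of length ≤ 6
  (B) (0*10*)(0*10*0*10*)*: on ε the DFA stays in S and accepts (S ∈ Accept), but the regex does not match it → eliminate
  (C) 1*(01*01*)*: on '1' the DFA goes S → T and rejects (T ∉ Accept), but the regex matches it → eliminate
  (D) (0|1)*11(0|1)*: on ε the DFA stays in S and accepts (S ∈ Accept), but the regex does not match it → eliminate
Only (A) is consistent with the DFA.
(A) ((0|1)(0|1))*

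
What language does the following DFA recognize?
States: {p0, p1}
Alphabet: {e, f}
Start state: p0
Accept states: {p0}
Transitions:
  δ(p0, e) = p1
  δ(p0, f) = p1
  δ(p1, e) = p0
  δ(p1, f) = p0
Testing a few strings:
  'fe' → accept
  'ff' → accept
  'fff' → reject
  'fef' → reject
State roles: p0=even length so far; p1=odd length so far
All strings over {e,f} of even length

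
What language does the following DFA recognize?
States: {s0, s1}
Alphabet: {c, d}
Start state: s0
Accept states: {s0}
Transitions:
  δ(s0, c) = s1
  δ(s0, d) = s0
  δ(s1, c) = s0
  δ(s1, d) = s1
Testing a few strings:
  'cdc' → accept
  'cd' → reject
  'd' → accept
  'cc' → accept
State roles: s0=even number of c's so far; s1=odd number of c's so far
All strings over {c,d} with an even number of c's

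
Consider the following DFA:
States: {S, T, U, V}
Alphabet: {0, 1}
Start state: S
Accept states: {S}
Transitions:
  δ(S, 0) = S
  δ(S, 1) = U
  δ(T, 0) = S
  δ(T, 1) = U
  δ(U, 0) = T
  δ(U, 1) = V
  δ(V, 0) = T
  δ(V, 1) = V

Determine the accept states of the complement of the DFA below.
Complement accept states = All states \ Original accept states
= {S, T, U, V} \ {S}
{T, U, V}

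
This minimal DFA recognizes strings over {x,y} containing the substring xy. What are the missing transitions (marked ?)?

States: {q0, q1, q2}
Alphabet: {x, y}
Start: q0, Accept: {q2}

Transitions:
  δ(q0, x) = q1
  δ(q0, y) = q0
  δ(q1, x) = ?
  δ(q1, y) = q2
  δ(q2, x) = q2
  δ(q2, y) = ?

From the language and accept set, identify what each state tracks — q0: no x seen yet; q1: seen a x, waiting for y; q2: substring xy seen.
Each missing δ(q, a) is the state matching the new tracked value after reading a.
δ(q1, x) = q1; δ(q2, y) = q2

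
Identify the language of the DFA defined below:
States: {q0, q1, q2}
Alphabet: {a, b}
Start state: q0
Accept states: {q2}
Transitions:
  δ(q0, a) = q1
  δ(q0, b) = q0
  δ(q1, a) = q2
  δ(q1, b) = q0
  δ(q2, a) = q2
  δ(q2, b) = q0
Testing a few strings:
  'ba' → reject
  'abaa' → accept
  'bb' → reject
  'b' → reject
State roles: q0=last symbol not a; q1=one trailing a; q2=two trailing a's
All strings over {a,b} ending with aa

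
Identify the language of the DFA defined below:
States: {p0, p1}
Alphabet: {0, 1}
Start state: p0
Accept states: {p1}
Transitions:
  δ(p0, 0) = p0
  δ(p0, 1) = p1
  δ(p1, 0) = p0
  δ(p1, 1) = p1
Testing a few strings:
  '1' → accept
  '0' → reject
  '11' → accept
  '111' → accept
State roles: p0=last symbol not 1; p1=last symbol is 1
All binary strings ending with 1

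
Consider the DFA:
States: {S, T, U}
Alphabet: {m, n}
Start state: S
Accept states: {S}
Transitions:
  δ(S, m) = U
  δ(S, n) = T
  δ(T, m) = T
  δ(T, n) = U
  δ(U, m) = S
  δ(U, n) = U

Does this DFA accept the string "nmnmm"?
Processing string "nmnmm":
  S --n--> T
  T --m--> T
  T --n--> U
  U --m--> S
  S --m--> U
Final state: U
Accept states: {S}
No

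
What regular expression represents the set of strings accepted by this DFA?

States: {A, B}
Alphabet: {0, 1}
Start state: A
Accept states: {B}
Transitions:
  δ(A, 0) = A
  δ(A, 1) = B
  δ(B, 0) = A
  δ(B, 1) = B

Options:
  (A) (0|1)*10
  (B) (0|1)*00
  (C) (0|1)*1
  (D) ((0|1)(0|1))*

Check each option against the DFA on short strings; one disagreement eliminates an option:
  (A) (0|1)*10: on '1' the DFA goes A → B and accepts (B ∈ Accept), but the regex does not match it → eliminate
  (B) (0|1)*00: on '1' the DFA goes A → B and accepts (B ∈ Accept), but the regex does not match it → eliminate
  (C) (0|1)*1: agrees with the DFA on every string of length ≤ 6
  (D) ((0|1)(0|1))*: on ε the DFA stays in A and rejects (A ∉ Accept), but the regex matches it → eliminate
Only (C) is consistent with the DFA.
(C) (0|1)*1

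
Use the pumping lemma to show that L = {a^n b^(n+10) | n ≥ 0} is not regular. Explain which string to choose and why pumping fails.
Assume L is regular with pumping length p. Idea: pumping the a-block breaks the fixed offset of 10.
Choose s = a^p b^(p+10) ∈ L. By the pumping lemma, s = xyz with |xy| ≤ p, |y| > 0, so y = a^k with k ≥ 1. Then xy²z = a^(p+k) b^(p+10). For this to be in L we would need p+10 = (p+k)+10, i.e. k = 0, contradicting k ≥ 1. So xy²z ∉ L.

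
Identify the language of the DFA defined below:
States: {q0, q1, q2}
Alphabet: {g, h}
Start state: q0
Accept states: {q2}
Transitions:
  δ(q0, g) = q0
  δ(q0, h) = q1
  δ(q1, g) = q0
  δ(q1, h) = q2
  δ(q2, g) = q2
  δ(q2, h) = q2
Testing a few strings:
  'hh' → accept
  'hhg' → accept
  'hhhh' → accept
  'h' → reject
State roles: q0=no progress toward hh; q1=one trailing h; q2=substring hh seen
All strings over {g,h} containing the substring hh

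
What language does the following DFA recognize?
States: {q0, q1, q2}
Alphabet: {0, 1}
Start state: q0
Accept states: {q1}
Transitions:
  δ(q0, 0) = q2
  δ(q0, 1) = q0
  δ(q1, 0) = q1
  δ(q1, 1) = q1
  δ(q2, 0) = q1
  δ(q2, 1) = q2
Testing a few strings:
  '00' → accept
  '1000' → accept
  '01' → reject
  '1' → reject
State roles: q0=zero 0's seen; q1=≥ two 0's seen; q2=one 0 seen
All binary strings containing at least two 0's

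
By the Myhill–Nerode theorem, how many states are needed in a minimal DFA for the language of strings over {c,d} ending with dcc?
By Myhill–Nerode, count the distinguishable equivalence classes: 4 classes — one per longest suffix of the input that is a prefix of 'dcc' (lengths 0 through 3); only the length-3 class is accepting.
4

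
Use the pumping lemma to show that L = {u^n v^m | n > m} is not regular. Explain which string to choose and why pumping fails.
Assume L is regular with pumping length p. Idea: pumping down the u-block drops the u-count to at most the v-count.
Choose s = u^(p+1) v^p ∈ L (|s| = 2p+1 ≥ p). By the pumping lemma, s = xyz with |xy| ≤ p, |y| > 0, so y = u^k with k ≥ 1. Take i = 0: xz = u^(p+1−k) v^p. Since k ≥ 1, p+1−k ≤ p, so the number of u's is no longer strictly greater than the number of v's, hence xz ∉ L.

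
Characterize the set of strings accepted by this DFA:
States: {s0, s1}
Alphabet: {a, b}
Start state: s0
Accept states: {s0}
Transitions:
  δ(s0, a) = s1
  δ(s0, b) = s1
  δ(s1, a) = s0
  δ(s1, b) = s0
Testing a few strings:
  'ba' → accept
  'b' → reject
  'aba' → reject
  'bab' → reject
State roles: s0=even length so far; s1=odd length so far
All strings over {a,b} of even length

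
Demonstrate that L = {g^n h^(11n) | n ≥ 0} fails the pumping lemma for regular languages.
Assume L is regular with pumping length p. Idea: pumping the g-block breaks the 1:11 ratio.
Choose s = g^p h^(11p) (length 12p ≥ p). By the pumping lemma, s = xyz with |xy| ≤ p, |y| > 0, so y = g^k with k ≥ 1. Then xy²z = g^(p+k) h^(11p). For this to be in L we would need 11p = 11(p+k), i.e. 11k = 0, contradicting k ≥ 1. So xy²z ∉ L.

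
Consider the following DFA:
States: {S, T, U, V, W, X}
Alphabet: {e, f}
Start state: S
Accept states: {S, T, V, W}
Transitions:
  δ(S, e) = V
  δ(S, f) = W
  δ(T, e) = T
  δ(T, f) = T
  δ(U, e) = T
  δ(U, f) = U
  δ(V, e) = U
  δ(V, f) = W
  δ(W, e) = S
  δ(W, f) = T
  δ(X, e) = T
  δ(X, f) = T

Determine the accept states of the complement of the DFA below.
Complement accept states = All states \ Original accept states
= {S, T, U, V, W, X} \ {S, T, V, W}
{U, X}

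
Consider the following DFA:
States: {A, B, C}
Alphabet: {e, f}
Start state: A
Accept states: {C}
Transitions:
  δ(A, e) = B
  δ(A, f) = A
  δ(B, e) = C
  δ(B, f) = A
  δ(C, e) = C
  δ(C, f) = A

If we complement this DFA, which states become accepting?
Complement accept states = All states \ Original accept states
= {A, B, C} \ {C}
{A, B}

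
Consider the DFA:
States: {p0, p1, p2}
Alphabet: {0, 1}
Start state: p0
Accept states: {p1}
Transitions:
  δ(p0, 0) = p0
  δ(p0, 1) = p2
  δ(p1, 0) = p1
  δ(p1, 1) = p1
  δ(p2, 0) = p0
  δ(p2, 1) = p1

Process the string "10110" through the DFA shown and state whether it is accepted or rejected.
Processing string "10110":
  p0 --1--> p2
  p2 --0--> p0
  p0 --1--> p2
  p2 --1--> p1
  p1 --0--> p1
Final state: p1
Accept states: {p1}
Yes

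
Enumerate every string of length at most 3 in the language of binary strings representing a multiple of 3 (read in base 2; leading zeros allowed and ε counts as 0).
ε, 0, 00, 11, 000, 011, 110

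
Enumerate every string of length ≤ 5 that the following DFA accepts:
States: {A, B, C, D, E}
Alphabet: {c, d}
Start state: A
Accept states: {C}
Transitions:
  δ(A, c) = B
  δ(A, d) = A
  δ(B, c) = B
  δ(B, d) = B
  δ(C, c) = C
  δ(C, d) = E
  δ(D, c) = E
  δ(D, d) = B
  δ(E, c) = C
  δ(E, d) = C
None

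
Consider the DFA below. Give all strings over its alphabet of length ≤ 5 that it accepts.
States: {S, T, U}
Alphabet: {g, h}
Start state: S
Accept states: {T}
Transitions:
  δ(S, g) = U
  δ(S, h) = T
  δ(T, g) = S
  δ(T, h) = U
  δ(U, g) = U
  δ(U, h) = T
h, gh, ggh, hgh, hhh, gggh, ghgh, ghhh, hggh, hhgh, ggggh, gghgh, gghhh, ghggh, ghhgh, hgggh, hghgh, hghhh, hhggh, hhhgh, hhhhh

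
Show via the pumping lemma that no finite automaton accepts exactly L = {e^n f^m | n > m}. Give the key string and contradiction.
Assume L is regular with pumping length p. Idea: pumping down the e-block drops the e-count to at most the f-count.
Choose s = e^(p+1) f^p ∈ L (|s| = 2p+1 ≥ p). By the pumping lemma, s = xyz with |xy| ≤ p, |y| > 0, so y = e^k with k ≥ 1. Take i = 0: xz = e^(p+1−k) f^p. Since k ≥ 1, p+1−k ≤ p, so the number of e's is no longer strictly greater than the number of f's, hence xz ∉ L.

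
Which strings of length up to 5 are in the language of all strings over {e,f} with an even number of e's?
ε, f, ee, ff, eef, efe, fee, fff, eeee, eeff, efef, effe, feef, fefe, ffee, ffff, eeeef, eeefe, eefee, eefff, efeee, efeff, effef, efffe, feeee, feeff, fefef, feffe, ffeef, ffefe, fffee, fffff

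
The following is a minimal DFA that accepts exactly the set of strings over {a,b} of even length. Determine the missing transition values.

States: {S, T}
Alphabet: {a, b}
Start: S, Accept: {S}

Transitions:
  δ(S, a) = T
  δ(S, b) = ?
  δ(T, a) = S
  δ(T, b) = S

From the language and accept set, identify what each state tracks — S: even length so far; T: odd length so far.
Each missing δ(q, a) is the state matching the new tracked value after reading a.
δ(S, b) = T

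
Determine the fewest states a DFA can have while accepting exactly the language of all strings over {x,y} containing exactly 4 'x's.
By Myhill–Nerode, count the distinguishable equivalence classes: 6 classes — having seen 0, 1, …, 4, or >4 copies of 'x'; the count-4 class is the only accepting one and >4 is dead.
6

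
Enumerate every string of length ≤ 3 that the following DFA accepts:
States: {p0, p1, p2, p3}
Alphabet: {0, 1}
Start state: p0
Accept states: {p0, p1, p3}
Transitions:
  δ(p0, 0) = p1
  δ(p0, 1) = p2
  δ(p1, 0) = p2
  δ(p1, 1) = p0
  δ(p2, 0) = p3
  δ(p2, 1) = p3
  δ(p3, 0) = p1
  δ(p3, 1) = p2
ε, 0, 01, 10, 11, 000, 001, 010, 100, 110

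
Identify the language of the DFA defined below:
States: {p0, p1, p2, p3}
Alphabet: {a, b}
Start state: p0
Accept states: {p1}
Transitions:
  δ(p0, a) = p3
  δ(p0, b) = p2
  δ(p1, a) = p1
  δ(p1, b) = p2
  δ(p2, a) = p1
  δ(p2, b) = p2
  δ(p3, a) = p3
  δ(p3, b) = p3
Testing a few strings:
  'ab' → reject
  'abaa' → reject
  'baaa' → accept
  'baa' → accept
State roles: p0=no input read; p1=started with b, last symbol a; p2=started with b, last symbol b; p3=started with a (dead)
All strings over {a,b} that start with b and end with a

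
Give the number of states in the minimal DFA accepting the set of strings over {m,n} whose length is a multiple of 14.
By Myhill–Nerode, count the distinguishable equivalence classes: 14 classes — one per residue of the length mod 14; class i is distinguished from class j by any string of length (14 − i) mod 14.
14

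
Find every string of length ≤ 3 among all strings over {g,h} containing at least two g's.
gg, ggg, ggh, ghg, hgg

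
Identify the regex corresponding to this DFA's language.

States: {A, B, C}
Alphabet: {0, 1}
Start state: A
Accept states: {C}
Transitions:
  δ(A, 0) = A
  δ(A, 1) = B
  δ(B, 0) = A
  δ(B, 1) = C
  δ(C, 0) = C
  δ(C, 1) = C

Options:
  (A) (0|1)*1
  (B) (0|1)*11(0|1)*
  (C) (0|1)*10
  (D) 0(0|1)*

Check each option against the DFA on short strings; one disagreement eliminates an option:
  (A) (0|1)*1: on '1' the DFA goes A → B and rejects (B ∉ Accept), but the regex matches it → eliminate
  (B) (0|1)*11(0|1)*: agrees with the DFA on every string of length ≤ 6
  (C) (0|1)*10: on '10' the DFA goes A → B → A and rejects (A ∉ Accept), but the regex matches it → eliminate
  (D) 0(0|1)*: on '0' the DFA goes A → A and rejects (A ∉ Accept), but the regex matches it → eliminate
Only (B) is consistent with the DFA.
(B) (0|1)*11(0|1)*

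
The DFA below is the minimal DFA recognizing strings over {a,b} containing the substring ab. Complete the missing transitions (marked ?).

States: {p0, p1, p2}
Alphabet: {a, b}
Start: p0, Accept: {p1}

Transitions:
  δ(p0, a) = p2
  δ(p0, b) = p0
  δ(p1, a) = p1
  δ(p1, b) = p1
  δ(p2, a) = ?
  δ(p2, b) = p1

From the language and accept set, identify what each state tracks — p0: no a seen yet; p1: substring ab seen; p2: seen a a, waiting for b.
Each missing δ(q, a) is the state matching the new tracked value after reading a.
δ(p2, a) = p2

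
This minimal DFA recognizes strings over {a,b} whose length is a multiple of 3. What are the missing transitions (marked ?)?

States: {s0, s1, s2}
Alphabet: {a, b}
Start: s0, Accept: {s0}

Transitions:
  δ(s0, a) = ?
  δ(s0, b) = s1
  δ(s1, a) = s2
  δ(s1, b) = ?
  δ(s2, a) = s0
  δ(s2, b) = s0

From the language and accept set, identify what each state tracks — s0: length ≡ 0 (mod 3); s1: length ≡ 1 (mod 3); s2: length ≡ 2 (mod 3).
Each missing δ(q, a) is the state matching the new tracked value after reading a.
δ(s0, a) = s1; δ(s1, b) = s2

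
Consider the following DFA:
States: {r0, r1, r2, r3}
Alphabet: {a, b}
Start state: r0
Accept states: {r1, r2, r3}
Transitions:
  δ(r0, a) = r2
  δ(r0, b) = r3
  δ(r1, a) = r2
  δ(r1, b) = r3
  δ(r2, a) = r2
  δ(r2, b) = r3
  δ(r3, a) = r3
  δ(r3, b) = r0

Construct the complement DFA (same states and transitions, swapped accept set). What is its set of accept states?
Complement accept states = All states \ Original accept states
= {r0, r1, r2, r3} \ {r1, r2, r3}
{r0}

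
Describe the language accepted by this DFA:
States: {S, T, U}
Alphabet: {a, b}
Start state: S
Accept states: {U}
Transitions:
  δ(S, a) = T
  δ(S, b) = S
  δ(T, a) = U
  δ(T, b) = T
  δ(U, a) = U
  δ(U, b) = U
Testing a few strings:
  'a' → reject
  'bba' → reject
  'aaba' → accept
  'ab' → reject
State roles: S=zero a's seen; T=one a seen; U=≥ two a's seen
All strings over {a,b} containing at least two a's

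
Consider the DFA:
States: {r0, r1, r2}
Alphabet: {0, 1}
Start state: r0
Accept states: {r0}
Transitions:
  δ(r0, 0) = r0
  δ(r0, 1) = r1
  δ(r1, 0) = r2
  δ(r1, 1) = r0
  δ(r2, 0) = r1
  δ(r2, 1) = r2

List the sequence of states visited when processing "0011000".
read '0': r0 → r0
  read '0': r0 → r0
  read '1': r0 → r1
  read '1': r1 → r0
  read '0': r0 → r0
  read '0': r0 → r0
  read '0': r0 → r0
r0 -> r0 -> r0 -> r1 -> r0 -> r0 -> r0 -> r0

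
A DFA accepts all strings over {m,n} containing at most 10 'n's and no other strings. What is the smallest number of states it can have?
By Myhill–Nerode, count the distinguishable equivalence classes: 12 classes — having seen 0, 1, …, 10, or >10 copies of 'n'; counts 0 through 10 are accepting and >10 is dead.
12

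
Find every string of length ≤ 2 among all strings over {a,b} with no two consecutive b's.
ε, a, b, aa, ab, ba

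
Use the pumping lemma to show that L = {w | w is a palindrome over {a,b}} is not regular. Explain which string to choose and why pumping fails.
Assume L is regular with pumping length p. Idea: pumping the leading a-block breaks the symmetry.
Choose s = a^p b a^p (a palindrome of length 2p+1 ≥ p). By the pumping lemma, s = xyz with |xy| ≤ p, |y| > 0, so y = a^k with k > 0 (xy lies entirely in the first a^p). Then xy²z = a^(p+k) b a^p, which is not a palindrome since p+k ≠ p.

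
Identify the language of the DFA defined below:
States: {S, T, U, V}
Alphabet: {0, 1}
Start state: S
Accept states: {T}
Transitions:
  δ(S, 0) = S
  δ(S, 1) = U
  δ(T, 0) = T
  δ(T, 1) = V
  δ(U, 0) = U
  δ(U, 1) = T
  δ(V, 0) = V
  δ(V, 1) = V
Testing a few strings:
  '100' → reject
  '1100' → accept
  '0' → reject
  '1' → reject
State roles: S=zero 1's; T=two 1's; U=one 1; V=≥ three 1's (dead)
All binary strings containing exactly two 1's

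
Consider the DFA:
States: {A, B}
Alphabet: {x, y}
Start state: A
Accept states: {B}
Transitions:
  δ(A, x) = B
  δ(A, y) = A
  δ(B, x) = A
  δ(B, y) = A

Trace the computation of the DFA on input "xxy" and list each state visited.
read 'x': A → B
  read 'x': B → A
  read 'y': A → A
A -> B -> A -> A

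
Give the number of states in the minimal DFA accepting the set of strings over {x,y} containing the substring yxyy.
By Myhill–Nerode, count the distinguishable equivalence classes: 5 classes — one per longest suffix of the input that is a prefix of 'yxyy' (lengths 0 through 3), plus an absorbing 'already seen yxyy' class.
5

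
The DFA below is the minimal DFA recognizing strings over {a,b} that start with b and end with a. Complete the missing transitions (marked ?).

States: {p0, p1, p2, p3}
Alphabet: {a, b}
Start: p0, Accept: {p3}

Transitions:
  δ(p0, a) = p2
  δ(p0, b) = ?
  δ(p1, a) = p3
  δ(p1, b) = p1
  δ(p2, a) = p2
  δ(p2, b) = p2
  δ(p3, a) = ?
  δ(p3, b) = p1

From the language and accept set, identify what each state tracks — p0: no input read; p1: started with b, last symbol b; p2: started with a (dead); p3: started with b, last symbol a.
Each missing δ(q, a) is the state matching the new tracked value after reading a.
δ(p0, b) = p1; δ(p3, a) = p3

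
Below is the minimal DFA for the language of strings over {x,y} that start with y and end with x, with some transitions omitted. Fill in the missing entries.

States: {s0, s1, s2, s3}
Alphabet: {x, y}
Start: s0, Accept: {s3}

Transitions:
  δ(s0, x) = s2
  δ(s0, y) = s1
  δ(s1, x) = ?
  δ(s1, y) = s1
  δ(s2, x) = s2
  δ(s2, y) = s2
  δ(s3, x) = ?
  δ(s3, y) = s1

From the language and accept set, identify what each state tracks — s0: no input read; s1: started with y, last symbol y; s2: started with x (dead); s3: started with y, last symbol x.
Each missing δ(q, a) is the state matching the new tracked value after reading a.
δ(s1, x) = s3; δ(s3, x) = s3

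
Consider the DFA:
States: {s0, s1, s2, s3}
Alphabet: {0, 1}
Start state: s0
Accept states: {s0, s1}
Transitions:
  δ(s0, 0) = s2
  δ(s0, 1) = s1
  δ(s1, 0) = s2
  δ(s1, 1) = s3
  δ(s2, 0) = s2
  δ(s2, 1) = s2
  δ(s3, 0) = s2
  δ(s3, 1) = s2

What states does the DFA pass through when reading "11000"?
read '1': s0 → s1
  read '1': s1 → s3
  read '0': s3 → s2
  read '0': s2 → s2
  read '0': s2 → s2
s0 -> s1 -> s3 -> s2 -> s2 -> s2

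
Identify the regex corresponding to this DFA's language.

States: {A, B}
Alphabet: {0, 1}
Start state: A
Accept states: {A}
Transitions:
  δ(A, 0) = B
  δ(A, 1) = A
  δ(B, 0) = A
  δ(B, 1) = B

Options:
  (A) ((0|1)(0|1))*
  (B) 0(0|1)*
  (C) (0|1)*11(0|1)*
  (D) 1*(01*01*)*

Check each option against the DFA on short strings; one disagreement eliminates an option:
  (A) ((0|1)(0|1))*: on '1' the DFA goes A → A and accepts (A ∈ Accept), but the regex does not match it → eliminate
  (B) 0(0|1)*: on ε the DFA stays in A and accepts (A ∈ Accept), but the regex does not match it → eliminate
  (C) (0|1)*11(0|1)*: on ε the DFA stays in A and accepts (A ∈ Accept), but the regex does not match it → eliminate
  (D) 1*(01*01*)*: agrees with the DFA on every string of length ≤ 6
Only (D) is consistent with the DFA.
(D) 1*(01*01*)*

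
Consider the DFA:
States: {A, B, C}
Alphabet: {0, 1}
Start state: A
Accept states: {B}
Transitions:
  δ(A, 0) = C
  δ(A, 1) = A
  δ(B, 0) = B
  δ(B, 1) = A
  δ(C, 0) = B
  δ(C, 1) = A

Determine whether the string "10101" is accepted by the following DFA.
Processing string "10101":
  A --1--> A
  A --0--> C
  C --1--> A
  A --0--> C
  C --1--> A
Final state: A
Accept states: {B}
No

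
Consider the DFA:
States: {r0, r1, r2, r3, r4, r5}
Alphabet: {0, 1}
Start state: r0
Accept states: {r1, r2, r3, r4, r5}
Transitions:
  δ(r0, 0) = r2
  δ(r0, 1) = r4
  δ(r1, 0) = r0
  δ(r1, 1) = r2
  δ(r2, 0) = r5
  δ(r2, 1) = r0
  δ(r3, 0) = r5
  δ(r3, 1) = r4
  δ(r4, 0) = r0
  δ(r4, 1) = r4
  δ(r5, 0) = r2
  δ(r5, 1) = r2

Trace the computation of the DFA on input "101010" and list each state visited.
read '1': r0 → r4
  read '0': r4 → r0
  read '1': r0 → r4
  read '0': r4 → r0
  read '1': r0 → r4
  read '0': r4 → r0
r0 -> r4 -> r0 -> r4 -> r0 -> r4 -> r0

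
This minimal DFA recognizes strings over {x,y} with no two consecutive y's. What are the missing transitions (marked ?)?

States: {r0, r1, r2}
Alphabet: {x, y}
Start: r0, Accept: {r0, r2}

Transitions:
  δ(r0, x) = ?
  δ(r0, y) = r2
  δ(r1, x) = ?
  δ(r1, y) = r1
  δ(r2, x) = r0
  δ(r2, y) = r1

From the language and accept set, identify what each state tracks — r0: last symbol not y (ok); r1: saw yy (dead); r2: last symbol y (ok).
Each missing δ(q, a) is the state matching the new tracked value after reading a.
δ(r0, x) = r0; δ(r1, x) = r1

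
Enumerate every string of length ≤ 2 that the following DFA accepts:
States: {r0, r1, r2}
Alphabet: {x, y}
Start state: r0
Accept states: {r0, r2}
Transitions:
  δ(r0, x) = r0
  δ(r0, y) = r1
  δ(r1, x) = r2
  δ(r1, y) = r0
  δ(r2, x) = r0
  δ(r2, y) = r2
ε, x, xx, yx, yy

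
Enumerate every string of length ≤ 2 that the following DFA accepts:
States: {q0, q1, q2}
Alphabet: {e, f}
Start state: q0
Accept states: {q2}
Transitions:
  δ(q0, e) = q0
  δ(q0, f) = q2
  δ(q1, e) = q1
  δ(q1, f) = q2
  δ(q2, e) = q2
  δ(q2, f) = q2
f, ef, fe, ff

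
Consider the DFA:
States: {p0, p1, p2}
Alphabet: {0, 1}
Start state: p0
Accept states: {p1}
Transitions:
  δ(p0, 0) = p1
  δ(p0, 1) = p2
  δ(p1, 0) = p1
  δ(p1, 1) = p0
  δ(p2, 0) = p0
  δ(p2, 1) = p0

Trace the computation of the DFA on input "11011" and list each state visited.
read '1': p0 → p2
  read '1': p2 → p0
  read '0': p0 → p1
  read '1': p1 → p0
  read '1': p0 → p2
p0 -> p2 -> p0 -> p1 -> p0 -> p2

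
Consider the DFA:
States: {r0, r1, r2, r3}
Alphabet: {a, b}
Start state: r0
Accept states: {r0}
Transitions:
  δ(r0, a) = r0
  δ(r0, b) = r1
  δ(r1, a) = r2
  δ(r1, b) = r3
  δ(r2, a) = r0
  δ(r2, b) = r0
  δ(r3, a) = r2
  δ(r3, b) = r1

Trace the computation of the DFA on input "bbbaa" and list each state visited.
read 'b': r0 → r1
  read 'b': r1 → r3
  read 'b': r3 → r1
  read 'a': r1 → r2
  read 'a': r2 → r0
r0 -> r1 -> r3 -> r1 -> r2 -> r0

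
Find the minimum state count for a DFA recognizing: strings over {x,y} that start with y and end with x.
By Myhill–Nerode, count the distinguishable equivalence classes: four classes — empty / starts-y-ends-y / starts-y-ends-x / starts-x (dead).
4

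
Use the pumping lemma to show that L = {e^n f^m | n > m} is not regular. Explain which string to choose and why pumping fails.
Assume L is regular with pumping length p. Idea: pumping down the e-block drops the e-count to at most the f-count.
Choose s = e^(p+1) f^p ∈ L (|s| = 2p+1 ≥ p). By the pumping lemma, s = xyz with |xy| ≤ p, |y| > 0, so y = e^k with k ≥ 1. Take i = 0: xz = e^(p+1−k) f^p. Since k ≥ 1, p+1−k ≤ p, so the number of e's is no longer strictly greater than the number of f's, hence xz ∉ L.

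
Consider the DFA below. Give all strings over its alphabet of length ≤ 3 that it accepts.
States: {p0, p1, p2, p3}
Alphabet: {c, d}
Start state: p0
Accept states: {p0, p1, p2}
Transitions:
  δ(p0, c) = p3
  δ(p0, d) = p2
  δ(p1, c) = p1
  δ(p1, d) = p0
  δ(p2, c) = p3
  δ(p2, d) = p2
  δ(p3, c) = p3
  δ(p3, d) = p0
ε, d, cd, dd, ccd, cdd, dcd, ddd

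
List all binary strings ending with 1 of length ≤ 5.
1, 01, 11, 001, 011, 101, 111, 0001, 0011, 0101, 0111, 1001, 1011, 1101, 1111, 00001, 00011, 00101, 00111, 01001, 01011, 01101, 01111, 10001, 10011, 10101, 10111, 11001, 11011, 11101, 11111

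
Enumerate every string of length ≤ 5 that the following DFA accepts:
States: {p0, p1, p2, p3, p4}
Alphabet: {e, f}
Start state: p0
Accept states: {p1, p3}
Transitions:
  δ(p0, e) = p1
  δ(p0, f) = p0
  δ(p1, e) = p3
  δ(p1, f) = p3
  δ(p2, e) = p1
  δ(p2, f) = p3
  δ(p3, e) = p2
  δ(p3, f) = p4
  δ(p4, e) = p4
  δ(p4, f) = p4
e, ee, ef, fe, fee, fef, ffe, eeee, eeef, efee, efef, ffee, ffef, fffe, eeeee, eeeef, efeee, efeef, feeee, feeef, fefee, fefef, fffee, fffef, ffffe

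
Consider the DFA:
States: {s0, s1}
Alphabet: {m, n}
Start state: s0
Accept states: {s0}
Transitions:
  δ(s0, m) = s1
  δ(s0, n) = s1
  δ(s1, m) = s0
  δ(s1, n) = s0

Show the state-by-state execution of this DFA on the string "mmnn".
read 'm': s0 → s1
  read 'm': s1 → s0
  read 'n': s0 → s1
  read 'n': s1 → s0
s0 -> s1 -> s0 -> s1 -> s0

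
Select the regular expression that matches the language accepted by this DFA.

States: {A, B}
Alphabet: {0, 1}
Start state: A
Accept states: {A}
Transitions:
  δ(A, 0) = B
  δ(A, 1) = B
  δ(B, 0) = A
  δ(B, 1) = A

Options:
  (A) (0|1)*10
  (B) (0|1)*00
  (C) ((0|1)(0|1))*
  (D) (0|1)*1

Check each option against the DFA on short strings; one disagreement eliminates an option:
  (A) (0|1)*10: on ε the DFA stays in A and accepts (A ∈ Accept), but the regex does not match it → eliminate
  (B) (0|1)*00: on ε the DFA stays in A and accepts (A ∈ Accept), but the regex does not match it → eliminate
  (C) ((0|1)(0|1))*: agrees with the DFA on every string of length ≤ 6
  (D) (0|1)*1: on ε the DFA stays in A and accepts (A ∈ Accept), but the regex does not match it → eliminate
Only (C) is consistent with the DFA.
(C) ((0|1)(0|1))*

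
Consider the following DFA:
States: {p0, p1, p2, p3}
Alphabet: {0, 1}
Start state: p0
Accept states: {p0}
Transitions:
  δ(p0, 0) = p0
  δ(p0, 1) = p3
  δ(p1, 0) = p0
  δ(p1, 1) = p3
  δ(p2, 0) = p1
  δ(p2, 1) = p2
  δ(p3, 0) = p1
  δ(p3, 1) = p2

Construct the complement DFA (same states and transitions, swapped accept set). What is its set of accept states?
Complement accept states = All states \ Original accept states
= {p0, p1, p2, p3} \ {p0}
{p1, p2, p3}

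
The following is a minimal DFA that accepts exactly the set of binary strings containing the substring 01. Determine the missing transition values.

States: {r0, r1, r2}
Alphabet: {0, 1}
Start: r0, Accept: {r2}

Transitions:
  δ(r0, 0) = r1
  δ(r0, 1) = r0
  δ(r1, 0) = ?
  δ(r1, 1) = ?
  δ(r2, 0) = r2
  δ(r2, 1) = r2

From the language and accept set, identify what each state tracks — r0: no 0 seen yet; r1: seen a 0, waiting for 1; r2: substring 01 seen.
Each missing δ(q, a) is the state matching the new tracked value after reading a.
δ(r1, 0) = r1; δ(r1, 1) = r2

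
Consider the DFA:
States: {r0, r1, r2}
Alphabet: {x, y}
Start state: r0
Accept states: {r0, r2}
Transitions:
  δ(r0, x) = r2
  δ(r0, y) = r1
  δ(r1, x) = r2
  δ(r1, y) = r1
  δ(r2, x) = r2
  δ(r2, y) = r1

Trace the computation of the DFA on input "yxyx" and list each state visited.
read 'y': r0 → r1
  read 'x': r1 → r2
  read 'y': r2 → r1
  read 'x': r1 → r2
r0 -> r1 -> r2 -> r1 -> r2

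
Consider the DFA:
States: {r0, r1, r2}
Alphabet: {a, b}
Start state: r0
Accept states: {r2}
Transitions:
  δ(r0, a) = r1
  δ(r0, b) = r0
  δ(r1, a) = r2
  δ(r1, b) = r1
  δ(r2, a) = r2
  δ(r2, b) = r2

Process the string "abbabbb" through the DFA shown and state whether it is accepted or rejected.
Processing string "abbabbb":
  r0 --a--> r1
  r1 --b--> r1
  r1 --b--> r1
  r1 --a--> r2
  r2 --b--> r2
  r2 --b--> r2
  r2 --b--> r2
Final state: r2
Accept states: {r2}
Yes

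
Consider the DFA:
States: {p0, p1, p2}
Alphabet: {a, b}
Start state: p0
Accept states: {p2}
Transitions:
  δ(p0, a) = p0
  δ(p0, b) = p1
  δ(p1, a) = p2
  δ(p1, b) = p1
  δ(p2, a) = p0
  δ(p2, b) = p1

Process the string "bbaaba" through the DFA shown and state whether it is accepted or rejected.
Processing string "bbaaba":
  p0 --b--> p1
  p1 --b--> p1
  p1 --a--> p2
  p2 --a--> p0
  p0 --b--> p1
  p1 --a--> p2
Final state: p2
Accept states: {p2}
Yes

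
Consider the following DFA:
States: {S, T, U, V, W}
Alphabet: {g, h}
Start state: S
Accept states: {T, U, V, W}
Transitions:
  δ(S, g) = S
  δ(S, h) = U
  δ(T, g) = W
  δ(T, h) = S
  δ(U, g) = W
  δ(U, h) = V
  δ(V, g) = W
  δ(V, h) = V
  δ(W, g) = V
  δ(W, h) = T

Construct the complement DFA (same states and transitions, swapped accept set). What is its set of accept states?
Complement accept states = All states \ Original accept states
= {S, T, U, V, W} \ {T, U, V, W}
{S}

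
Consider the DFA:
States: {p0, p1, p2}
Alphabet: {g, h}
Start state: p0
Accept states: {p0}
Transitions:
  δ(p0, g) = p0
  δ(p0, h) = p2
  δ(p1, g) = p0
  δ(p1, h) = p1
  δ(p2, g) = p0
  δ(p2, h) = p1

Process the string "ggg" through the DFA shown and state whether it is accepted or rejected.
Processing string "ggg":
  p0 --g--> p0
  p0 --g--> p0
  p0 --g--> p0
Final state: p0
Accept states: {p0}
Yes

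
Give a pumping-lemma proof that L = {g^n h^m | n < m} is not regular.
Assume L is regular with pumping length p. Idea: pumping up the g-block makes the g-count reach the h-count.
Choose s = g^p h^(p+1) ∈ L. By the pumping lemma, s = xyz with |xy| ≤ p, |y| > 0, so y = g^k with k ≥ 1. Then xy²z = g^(p+k) h^(p+1). Since p+k ≥ p+1, the number of g's is no longer strictly less than the number of h's, so xy²z ∉ L.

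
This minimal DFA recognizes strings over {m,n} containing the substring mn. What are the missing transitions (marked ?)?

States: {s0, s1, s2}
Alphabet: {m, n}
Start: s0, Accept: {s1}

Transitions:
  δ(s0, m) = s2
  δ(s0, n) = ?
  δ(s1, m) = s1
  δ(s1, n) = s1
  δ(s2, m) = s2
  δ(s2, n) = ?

From the language and accept set, identify what each state tracks — s0: no m seen yet; s1: substring mn seen; s2: seen a m, waiting for n.
Each missing δ(q, a) is the state matching the new tracked value after reading a.
δ(s0, n) = s0; δ(s2, n) = s1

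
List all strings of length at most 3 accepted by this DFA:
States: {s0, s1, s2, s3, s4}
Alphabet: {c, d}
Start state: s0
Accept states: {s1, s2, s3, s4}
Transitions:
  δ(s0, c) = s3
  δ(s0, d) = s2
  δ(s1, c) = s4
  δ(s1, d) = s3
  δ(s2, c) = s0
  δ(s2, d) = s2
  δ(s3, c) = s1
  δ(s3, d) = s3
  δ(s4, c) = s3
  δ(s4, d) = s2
c, d, cc, cd, dd, ccc, ccd, cdc, cdd, dcc, dcd, ddd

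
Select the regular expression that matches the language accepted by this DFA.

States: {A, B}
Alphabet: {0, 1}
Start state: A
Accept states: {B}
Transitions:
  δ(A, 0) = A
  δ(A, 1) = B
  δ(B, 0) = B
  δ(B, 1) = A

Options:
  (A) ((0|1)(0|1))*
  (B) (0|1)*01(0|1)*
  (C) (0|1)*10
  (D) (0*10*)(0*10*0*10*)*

Check each option against the DFA on short strings; one disagreement eliminates an option:
  (A) ((0|1)(0|1))*: on ε the DFA stays in A and rejects (A ∉ Accept), but the regex matches it → eliminate
  (B) (0|1)*01(0|1)*: on '1' the DFA goes A → B and accepts (B ∈ Accept), but the regex does not match it → eliminate
  (C) (0|1)*10: on '1' the DFA goes A → B and accepts (B ∈ Accept), but the regex does not match it → eliminate
  (D) (0*10*)(0*10*0*10*)*: agrees with the DFA on every string of length ≤ 6
Only (D) is consistent with the DFA.
(D) (0*10*)(0*10*0*10*)*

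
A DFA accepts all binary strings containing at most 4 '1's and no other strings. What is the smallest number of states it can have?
By Myhill–Nerode, count the distinguishable equivalence classes: 6 classes — having seen 0, 1, …, 4, or >4 copies of '1'; counts 0 through 4 are accepting and >4 is dead.
6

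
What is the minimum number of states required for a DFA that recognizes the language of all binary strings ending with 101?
By Myhill–Nerode, count the distinguishable equivalence classes: 4 classes — one per longest suffix of the input that is a prefix of '101' (lengths 0 through 3); only the length-3 class is accepting.
4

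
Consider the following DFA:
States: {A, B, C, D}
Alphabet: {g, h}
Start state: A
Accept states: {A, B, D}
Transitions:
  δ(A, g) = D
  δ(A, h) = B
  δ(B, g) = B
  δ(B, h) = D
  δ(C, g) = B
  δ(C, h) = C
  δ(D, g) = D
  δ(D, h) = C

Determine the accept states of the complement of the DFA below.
Complement accept states = All states \ Original accept states
= {A, B, C, D} \ {A, B, D}
{C}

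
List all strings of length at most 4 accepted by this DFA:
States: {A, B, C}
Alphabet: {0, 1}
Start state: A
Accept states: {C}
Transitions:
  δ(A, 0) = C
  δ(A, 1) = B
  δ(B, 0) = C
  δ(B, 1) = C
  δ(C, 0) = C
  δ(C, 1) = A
0, 00, 10, 11, 000, 010, 100, 110, 0000, 0010, 0100, 0110, 0111, 1000, 1010, 1100, 1110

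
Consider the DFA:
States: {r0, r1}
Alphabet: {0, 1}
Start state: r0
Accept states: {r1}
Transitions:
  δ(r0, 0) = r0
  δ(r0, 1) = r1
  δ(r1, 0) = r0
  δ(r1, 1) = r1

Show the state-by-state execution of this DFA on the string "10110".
read '1': r0 → r1
  read '0': r1 → r0
  read '1': r0 → r1
  read '1': r1 → r1
  read '0': r1 → r0
r0 -> r1 -> r0 -> r1 -> r1 -> r0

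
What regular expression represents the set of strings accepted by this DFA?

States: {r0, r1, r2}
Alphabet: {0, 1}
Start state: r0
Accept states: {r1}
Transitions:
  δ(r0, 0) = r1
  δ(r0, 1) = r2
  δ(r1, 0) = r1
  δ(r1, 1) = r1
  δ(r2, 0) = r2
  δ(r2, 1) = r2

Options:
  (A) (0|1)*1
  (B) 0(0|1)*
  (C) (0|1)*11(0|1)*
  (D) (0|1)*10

Check each option against the DFA on short strings; one disagreement eliminates an option:
  (A) (0|1)*1: on '0' the DFA goes r0 → r1 and accepts (r1 ∈ Accept), but the regex does not match it → eliminate
  (B) 0(0|1)*: agrees with the DFA on every string of length ≤ 6
  (C) (0|1)*11(0|1)*: on '0' the DFA goes r0 → r1 and accepts (r1 ∈ Accept), but the regex does not match it → eliminate
  (D) (0|1)*10: on '0' the DFA goes r0 → r1 and accepts (r1 ∈ Accept), but the regex does not match it → eliminate
Only (B) is consistent with the DFA.
(B) 0(0|1)*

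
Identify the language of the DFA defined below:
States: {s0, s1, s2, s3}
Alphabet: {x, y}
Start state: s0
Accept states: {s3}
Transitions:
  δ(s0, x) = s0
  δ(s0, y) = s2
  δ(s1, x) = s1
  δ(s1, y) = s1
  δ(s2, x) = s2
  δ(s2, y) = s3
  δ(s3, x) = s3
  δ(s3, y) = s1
Testing a few strings:
  'x' → reject
  'yxyx' → accept
  'yxyy' → reject
  'y' → reject
State roles: s0=zero y's; s1=≥ three y's (dead); s2=one y; s3=two y's
All strings over {x,y} containing exactly two y's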